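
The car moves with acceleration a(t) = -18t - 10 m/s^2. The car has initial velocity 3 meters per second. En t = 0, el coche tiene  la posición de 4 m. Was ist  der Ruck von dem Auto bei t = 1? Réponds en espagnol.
Debemos derivar nuestra ecuación de la aceleración a(t) = -18·t - 10 1 vez. La derivada de la aceleración da la sacudida: j(t) = -18. Usando j(t) = -18 y sustituyendo t = 1, encontramos j = -18.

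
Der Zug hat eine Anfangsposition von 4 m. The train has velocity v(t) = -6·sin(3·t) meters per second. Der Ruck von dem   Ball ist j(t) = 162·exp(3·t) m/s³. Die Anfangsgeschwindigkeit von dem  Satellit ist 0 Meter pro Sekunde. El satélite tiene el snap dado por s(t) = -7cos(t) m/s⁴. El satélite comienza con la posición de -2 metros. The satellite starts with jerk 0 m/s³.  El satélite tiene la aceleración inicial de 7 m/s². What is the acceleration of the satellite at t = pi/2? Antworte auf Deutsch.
Wir müssen das Integral unserer Gleichung für den Snap s(t) = -7·cos(t) 2-mal finden. Mit ∫s(t)dt und Anwendung von j(0) = 0, finden wir j(t) = -7·sin(t). Mit ∫j(t)dt und Anwendung von a(0) = 7, finden wir a(t) = 7·cos(t). Wir haben die Beschleunigung a(t) = 7·cos(t). Durch Einsetzen von t = pi/2: a(pi/2) = 0.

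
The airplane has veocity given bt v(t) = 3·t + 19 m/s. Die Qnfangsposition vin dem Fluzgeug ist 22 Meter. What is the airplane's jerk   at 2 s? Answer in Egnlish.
We must differentiate our velocity equation v(t) = 3·t + 19 2 times. Taking d/dt of v(t), we find a(t) = 3. Differentiating acceleration, we get jerk: j(t) = 0. Using j(t) = 0 and substituting t = 2, we find j = 0.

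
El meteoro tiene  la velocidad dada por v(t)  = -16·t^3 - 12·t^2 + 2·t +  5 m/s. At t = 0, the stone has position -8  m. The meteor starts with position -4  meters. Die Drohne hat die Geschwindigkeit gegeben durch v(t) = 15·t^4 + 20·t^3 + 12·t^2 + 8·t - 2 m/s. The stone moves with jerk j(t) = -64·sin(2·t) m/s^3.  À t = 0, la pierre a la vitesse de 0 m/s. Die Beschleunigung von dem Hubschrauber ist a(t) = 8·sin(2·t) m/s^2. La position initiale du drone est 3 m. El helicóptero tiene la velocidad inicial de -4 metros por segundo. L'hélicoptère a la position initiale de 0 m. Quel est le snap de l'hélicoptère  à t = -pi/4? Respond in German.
Um dies zu lösen, müssen wir 2 Ableitungen unserer Gleichung für die Beschleunigung a(t) = 8·sin(2·t) nehmen. Mit d/dt von a(t) finden wir j(t) = 16·cos(2·t). Die Ableitung von dem Ruck ergibt den Snap: s(t) = -32·sin(2·t). Wir haben den Snap s(t) = -32·sin(2·t). Durch Einsetzen von t = -pi/4: s(-pi/4) = 32.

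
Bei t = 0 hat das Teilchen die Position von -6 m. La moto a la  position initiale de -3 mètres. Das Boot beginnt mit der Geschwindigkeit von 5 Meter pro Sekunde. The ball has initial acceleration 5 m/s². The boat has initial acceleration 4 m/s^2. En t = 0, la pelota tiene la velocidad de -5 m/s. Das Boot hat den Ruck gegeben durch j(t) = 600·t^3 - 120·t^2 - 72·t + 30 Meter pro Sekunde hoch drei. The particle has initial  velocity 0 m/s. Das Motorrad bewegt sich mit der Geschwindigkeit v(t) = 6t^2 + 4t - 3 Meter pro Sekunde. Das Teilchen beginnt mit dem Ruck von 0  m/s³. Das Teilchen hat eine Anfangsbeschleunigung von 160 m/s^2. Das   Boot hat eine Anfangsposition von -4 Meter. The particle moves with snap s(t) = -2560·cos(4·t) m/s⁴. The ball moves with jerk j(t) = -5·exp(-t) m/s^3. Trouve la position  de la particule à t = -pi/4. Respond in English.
We must find the integral of our snap equation s(t) = -2560·cos(4·t) 4 times. The integral of snap, with j(0) = 0, gives jerk: j(t) = -640·sin(4·t). Finding the antiderivative of j(t) and using a(0) = 160: a(t) = 160·cos(4·t). Integrating acceleration and using the initial condition v(0) = 0, we get v(t) = 40·sin(4·t). Taking ∫v(t)dt and applying x(0) = -6, we find x(t) = 4 - 10·cos(4·t). We have position x(t) = 4 - 10·cos(4·t). Substituting t = -pi/4: x(-pi/4) = 14.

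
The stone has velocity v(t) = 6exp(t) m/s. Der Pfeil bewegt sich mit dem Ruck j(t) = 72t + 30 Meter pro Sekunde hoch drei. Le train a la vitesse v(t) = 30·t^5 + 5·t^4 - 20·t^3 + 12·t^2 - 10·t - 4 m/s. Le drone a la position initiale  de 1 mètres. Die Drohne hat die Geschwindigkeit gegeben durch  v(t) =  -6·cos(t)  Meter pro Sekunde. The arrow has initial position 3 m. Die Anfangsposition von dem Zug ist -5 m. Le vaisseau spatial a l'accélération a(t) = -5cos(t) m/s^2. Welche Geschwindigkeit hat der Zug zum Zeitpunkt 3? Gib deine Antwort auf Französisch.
De l'équation de la vitesse v(t) = 30·t^5 + 5·t^4 - 20·t^3 + 12·t^2 - 10·t - 4, nous substituons t = 3 pour obtenir v = 7229.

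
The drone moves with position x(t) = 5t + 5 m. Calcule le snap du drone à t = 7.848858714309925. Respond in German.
Um dies zu lösen, müssen wir 4 Ableitungen unserer Gleichung für die Position x(t) = 5·t + 5 nehmen. Durch Ableiten von der Position erhalten wir die Geschwindigkeit: v(t) = 5. Mit d/dt von v(t) finden wir a(t) = 0. Mit d/dt von a(t) finden wir j(t) = 0. Durch Ableiten von dem Ruck erhalten wir den Snap: s(t) = 0. Wir haben den Snap s(t) = 0. Durch Einsetzen von t = 7.848858714309925: s(7.848858714309925) = 0.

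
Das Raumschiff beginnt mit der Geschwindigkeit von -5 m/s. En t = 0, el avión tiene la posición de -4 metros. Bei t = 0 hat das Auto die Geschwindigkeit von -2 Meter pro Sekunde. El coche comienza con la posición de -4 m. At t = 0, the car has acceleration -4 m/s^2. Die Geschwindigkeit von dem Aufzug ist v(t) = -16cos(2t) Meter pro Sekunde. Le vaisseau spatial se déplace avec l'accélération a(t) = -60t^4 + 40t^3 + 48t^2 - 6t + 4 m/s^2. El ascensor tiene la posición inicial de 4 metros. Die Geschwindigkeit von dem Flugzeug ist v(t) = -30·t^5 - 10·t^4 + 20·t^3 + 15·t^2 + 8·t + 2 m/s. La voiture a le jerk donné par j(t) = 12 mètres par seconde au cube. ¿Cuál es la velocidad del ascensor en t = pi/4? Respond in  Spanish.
Usando v(t) = -16·cos(2·t) y sustituyendo t = pi/4, encontramos v = 0.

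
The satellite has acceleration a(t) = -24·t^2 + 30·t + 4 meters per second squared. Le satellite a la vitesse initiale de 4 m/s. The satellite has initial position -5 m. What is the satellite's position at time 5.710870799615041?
We must find the antiderivative of our acceleration equation a(t) = -24·t^2 + 30·t + 4 2 times. Taking ∫a(t)dt and applying v(0) = 4, we find v(t) = -8·t^3 + 15·t^2 + 4·t + 4. Taking ∫v(t)dt and applying x(0) = -5, we find x(t) = -2·t^4 + 5·t^3 + 2·t^2 + 4·t - 5. We have position x(t) = -2·t^4 + 5·t^3 + 2·t^2 + 4·t - 5. Substituting t = 5.710870799615041: x(5.710870799615041) = -1113.00733204755.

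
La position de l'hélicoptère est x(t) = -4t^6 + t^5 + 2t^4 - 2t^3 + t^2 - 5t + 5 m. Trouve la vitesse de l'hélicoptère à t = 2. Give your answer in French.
Pour résoudre ceci, nous devons prendre 1 dérivée de notre équation de la position x(t) = -4·t^6 + t^5 + 2·t^4 - 2·t^3 + t^2 - 5·t + 5. En prenant d/dt de x(t), nous trouvons v(t) = -24·t^5 + 5·t^4 + 8·t^3 - 6·t^2 + 2·t - 5. De l'équation de la vitesse v(t) = -24·t^5 + 5·t^4 + 8·t^3 - 6·t^2 + 2·t - 5, nous substituons t = 2 pour obtenir v = -649.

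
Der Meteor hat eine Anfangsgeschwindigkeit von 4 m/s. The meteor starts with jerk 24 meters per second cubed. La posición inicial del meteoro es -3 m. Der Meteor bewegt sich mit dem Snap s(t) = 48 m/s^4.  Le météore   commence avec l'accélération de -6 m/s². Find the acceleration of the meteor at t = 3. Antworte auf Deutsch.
Wir müssen die Stammfunktion unserer Gleichung für den Snap s(t) = 48 2-mal finden. Mit ∫s(t)dt und Anwendung von j(0) = 24, finden wir j(t) = 48·t + 24. Die Stammfunktion von dem Ruck ist die Beschleunigung. Mit a(0) = -6 erhalten wir a(t) = 24·t^2 + 24·t - 6. Aus der Gleichung für die Beschleunigung a(t) = 24·t^2 + 24·t - 6, setzen wir t = 3 ein und erhalten a = 282.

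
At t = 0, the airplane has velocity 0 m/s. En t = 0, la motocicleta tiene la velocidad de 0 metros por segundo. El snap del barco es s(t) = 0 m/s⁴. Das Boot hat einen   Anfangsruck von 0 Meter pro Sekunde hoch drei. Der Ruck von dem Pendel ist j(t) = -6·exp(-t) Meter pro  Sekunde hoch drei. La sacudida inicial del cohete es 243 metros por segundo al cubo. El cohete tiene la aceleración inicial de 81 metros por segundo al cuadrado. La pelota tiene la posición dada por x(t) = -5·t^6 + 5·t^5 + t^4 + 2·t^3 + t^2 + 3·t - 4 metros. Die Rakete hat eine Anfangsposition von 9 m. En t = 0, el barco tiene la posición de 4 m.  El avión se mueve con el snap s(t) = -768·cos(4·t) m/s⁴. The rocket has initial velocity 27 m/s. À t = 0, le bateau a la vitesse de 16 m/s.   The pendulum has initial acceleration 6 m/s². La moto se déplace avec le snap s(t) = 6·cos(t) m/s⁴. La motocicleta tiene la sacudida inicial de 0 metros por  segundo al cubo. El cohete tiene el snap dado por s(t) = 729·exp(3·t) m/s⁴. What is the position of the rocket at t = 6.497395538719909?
To find the answer, we compute 4 antiderivatives of s(t) = 729·exp(3·t). The integral of snap is jerk. Using j(0) = 243, we get j(t) = 243·exp(3·t). Finding the integral of j(t) and using a(0) = 81: a(t) = 81·exp(3·t). Taking ∫a(t)dt and applying v(0) = 27, we find v(t) = 27·exp(3·t). Finding the antiderivative of v(t) and using x(0) = 9: x(t) = 9·exp(3·t). We have position x(t) = 9·exp(3·t). Substituting t = 6.497395538719909: x(6.497395538719909) = 2627795696.51840.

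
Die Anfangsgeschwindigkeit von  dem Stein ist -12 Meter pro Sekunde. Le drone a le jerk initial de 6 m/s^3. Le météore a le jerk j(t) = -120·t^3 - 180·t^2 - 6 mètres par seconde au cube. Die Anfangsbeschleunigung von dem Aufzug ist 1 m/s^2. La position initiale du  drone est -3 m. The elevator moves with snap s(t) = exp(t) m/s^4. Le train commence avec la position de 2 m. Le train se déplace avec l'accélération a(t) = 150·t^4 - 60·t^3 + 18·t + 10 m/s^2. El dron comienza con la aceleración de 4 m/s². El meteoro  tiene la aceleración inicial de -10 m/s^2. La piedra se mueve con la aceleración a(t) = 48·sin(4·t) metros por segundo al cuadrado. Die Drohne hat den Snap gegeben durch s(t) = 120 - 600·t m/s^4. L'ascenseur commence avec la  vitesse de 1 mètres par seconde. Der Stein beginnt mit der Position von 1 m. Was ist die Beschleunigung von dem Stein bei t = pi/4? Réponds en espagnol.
Tenemos la aceleración a(t) = 48·sin(4·t). Sustituyendo t = pi/4: a(pi/4) = 0.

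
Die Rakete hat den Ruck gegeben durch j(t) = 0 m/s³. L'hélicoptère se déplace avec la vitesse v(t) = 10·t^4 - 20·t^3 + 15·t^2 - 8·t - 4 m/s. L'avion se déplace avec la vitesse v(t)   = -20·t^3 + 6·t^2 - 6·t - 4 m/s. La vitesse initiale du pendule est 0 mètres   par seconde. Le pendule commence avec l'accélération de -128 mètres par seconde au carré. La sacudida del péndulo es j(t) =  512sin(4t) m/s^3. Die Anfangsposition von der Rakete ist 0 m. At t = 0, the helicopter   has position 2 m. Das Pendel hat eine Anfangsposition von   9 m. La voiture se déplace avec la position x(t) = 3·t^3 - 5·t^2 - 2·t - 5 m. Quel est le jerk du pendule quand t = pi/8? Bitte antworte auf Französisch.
De l'équation du jerk j(t) = 512·sin(4·t), nous substituons t = pi/8 pour obtenir j = 512.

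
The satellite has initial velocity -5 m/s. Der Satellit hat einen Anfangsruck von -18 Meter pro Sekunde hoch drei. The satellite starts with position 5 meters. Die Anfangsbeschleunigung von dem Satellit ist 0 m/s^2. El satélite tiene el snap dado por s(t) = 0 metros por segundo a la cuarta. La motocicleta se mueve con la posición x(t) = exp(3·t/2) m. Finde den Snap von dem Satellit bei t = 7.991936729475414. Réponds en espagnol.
De la ecuación del snap s(t) = 0, sustituimos t = 7.991936729475414 para obtener s = 0.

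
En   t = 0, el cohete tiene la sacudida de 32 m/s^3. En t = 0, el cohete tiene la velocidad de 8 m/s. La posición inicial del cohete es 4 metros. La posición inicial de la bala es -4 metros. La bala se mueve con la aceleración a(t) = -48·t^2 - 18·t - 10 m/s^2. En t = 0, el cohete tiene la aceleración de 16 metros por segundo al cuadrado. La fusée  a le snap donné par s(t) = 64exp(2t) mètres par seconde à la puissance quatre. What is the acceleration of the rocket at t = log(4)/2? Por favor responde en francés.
Pour résoudre ceci, nous devons prendre 2 primitives de notre équation du snap s(t) = 64·exp(2·t). En intégrant le snap et en utilisant la condition initiale j(0) = 32, nous obtenons j(t) = 32·exp(2·t). En intégrant le jerk et en utilisant la condition initiale a(0) = 16, nous obtenons a(t) = 16·exp(2·t). De l'équation de l'accélération a(t) = 16·exp(2·t), nous substituons t = log(4)/2 pour obtenir a = 64.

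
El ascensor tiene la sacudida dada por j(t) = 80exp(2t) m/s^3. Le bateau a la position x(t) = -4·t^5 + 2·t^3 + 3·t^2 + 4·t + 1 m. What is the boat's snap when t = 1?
To solve this, we need to take 4 derivatives of our position equation x(t) = -4·t^5 + 2·t^3 + 3·t^2 + 4·t + 1. The derivative of position gives velocity: v(t) = -20·t^4 + 6·t^2 + 6·t + 4. Taking d/dt of v(t), we find a(t) = -80·t^3 + 12·t + 6. Differentiating acceleration, we get jerk: j(t) = 12 - 240·t^2. Taking d/dt of j(t), we find s(t) = -480·t. From the given snap equation s(t) = -480·t, we substitute t = 1 to get s = -480.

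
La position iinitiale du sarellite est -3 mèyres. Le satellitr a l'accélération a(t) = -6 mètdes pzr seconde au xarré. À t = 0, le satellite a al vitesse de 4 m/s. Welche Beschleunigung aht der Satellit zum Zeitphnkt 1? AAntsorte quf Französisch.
Nous avons l'accélération a(t) = -6. En substituant t = 1: a(1) = -6.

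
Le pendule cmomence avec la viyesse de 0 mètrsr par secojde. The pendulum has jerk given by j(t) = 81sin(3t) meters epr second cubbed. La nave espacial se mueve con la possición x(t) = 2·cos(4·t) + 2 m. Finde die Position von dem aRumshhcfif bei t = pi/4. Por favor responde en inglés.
We have position x(t) = 2·cos(4·t) + 2. Substituting t = pi/4: x(pi/4) = 0.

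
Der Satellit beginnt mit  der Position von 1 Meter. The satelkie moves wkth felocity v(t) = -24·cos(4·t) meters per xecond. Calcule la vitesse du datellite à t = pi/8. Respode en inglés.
From the given velocity equation v(t) = -24·cos(4·t), we substitute t = pi/8 to get v = 0.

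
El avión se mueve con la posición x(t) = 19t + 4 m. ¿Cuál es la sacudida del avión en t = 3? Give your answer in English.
Starting from position x(t) = 19·t + 4, we take 3 derivatives. Taking d/dt of x(t), we find v(t) = 19. Differentiating velocity, we get acceleration: a(t) = 0. Differentiating acceleration, we get jerk: j(t) = 0. From the given jerk equation j(t) = 0, we substitute t = 3 to get j = 0.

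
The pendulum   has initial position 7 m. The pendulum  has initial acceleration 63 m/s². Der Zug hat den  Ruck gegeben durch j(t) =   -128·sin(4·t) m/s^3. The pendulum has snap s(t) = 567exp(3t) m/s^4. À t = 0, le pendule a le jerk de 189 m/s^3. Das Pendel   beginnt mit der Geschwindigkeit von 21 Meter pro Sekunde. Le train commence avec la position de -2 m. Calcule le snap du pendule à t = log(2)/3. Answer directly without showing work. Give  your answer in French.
La réponse est 1134.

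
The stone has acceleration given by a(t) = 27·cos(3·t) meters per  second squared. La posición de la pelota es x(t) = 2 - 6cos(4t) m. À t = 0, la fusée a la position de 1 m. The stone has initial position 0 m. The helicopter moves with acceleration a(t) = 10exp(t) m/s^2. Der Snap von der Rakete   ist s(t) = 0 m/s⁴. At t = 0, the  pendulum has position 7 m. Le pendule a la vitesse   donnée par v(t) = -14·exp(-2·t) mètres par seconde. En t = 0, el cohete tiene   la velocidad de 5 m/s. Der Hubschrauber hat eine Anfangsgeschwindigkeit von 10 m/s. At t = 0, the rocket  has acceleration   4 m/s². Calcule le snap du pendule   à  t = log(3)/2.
Nous devons dériver notre équation de la vitesse v(t) = -14·exp(-2·t) 3 fois. La dérivée de la vitesse donne l'accélération: a(t) = 28·exp(-2·t). En dérivant l'accélération, nous obtenons le jerk: j(t) = -56·exp(-2·t). En prenant d/dt de j(t), nous trouvons s(t) = 112·exp(-2·t). De l'équation du snap s(t) = 112·exp(-2·t), nous substituons t = log(3)/2 pour obtenir s = 112/3.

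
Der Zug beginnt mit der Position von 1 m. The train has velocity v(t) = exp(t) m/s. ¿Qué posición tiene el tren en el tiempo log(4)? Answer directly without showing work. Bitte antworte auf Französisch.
La position à t = log(4) est x = 4.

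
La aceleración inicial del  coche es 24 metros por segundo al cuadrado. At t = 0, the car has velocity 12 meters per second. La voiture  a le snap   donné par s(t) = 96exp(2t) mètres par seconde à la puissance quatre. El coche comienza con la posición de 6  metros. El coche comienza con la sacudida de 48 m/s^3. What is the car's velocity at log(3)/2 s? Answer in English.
We must find the integral of our snap equation s(t) = 96·exp(2·t) 3 times. Finding the antiderivative of s(t) and using j(0) = 48: j(t) = 48·exp(2·t). Finding the integral of j(t) and using a(0) = 24: a(t) = 24·exp(2·t). Finding the antiderivative of a(t) and using v(0) = 12: v(t) = 12·exp(2·t). From the given velocity equation v(t) = 12·exp(2·t), we substitute t = log(3)/2 to get v = 36.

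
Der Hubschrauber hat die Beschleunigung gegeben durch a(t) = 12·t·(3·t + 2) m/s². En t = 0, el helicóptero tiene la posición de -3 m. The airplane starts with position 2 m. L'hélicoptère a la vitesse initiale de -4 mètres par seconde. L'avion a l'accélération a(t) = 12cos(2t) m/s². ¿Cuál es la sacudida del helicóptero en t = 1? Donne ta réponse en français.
Nous devons dériver notre équation de l'accélération a(t) = 12·t·(3·t + 2) 1 fois. En dérivant l'accélération, nous obtenons le jerk: j(t) = 72·t + 24. De l'équation du jerk j(t) = 72·t + 24, nous substituons t = 1 pour obtenir j = 96.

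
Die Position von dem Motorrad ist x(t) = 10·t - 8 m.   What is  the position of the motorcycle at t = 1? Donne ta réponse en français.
Nous avons la position x(t) = 10·t - 8. En substituant t = 1: x(1) = 2.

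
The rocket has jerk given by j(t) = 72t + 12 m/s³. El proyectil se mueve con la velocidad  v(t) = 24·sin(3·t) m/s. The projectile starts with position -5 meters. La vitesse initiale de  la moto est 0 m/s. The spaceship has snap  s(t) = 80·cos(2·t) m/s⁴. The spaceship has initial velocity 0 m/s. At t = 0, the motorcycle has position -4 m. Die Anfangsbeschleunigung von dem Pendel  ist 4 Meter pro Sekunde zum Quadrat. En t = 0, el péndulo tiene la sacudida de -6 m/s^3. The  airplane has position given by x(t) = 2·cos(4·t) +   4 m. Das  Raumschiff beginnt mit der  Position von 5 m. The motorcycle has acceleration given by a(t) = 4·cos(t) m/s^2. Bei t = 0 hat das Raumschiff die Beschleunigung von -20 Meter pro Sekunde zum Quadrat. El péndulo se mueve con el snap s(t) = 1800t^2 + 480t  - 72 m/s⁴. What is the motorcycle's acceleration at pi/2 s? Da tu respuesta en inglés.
We have acceleration a(t) = 4·cos(t). Substituting t = pi/2: a(pi/2) = 0.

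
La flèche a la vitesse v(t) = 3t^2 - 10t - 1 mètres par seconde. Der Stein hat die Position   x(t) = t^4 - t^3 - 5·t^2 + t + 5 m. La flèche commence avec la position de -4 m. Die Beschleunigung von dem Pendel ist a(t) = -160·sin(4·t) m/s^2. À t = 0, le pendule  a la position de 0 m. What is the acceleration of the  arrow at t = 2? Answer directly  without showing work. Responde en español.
La respuesta es 2.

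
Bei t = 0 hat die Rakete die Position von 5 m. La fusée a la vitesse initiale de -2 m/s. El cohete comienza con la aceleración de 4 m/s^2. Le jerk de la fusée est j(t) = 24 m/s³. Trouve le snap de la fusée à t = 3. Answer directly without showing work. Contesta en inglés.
The snap at t = 3 is s = 0.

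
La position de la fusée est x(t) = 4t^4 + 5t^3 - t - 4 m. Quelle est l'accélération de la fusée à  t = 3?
Pour résoudre ceci, nous devons prendre 2 dérivées de notre équation de la position x(t) = 4·t^4 + 5·t^3 - t - 4. La dérivée de la position donne la vitesse: v(t) = 16·t^3 + 15·t^2 - 1. En dérivant la vitesse, nous obtenons l'accélération: a(t) = 48·t^2 + 30·t. De l'équation de l'accélération a(t) = 48·t^2 + 30·t, nous substituons t = 3 pour obtenir a = 522.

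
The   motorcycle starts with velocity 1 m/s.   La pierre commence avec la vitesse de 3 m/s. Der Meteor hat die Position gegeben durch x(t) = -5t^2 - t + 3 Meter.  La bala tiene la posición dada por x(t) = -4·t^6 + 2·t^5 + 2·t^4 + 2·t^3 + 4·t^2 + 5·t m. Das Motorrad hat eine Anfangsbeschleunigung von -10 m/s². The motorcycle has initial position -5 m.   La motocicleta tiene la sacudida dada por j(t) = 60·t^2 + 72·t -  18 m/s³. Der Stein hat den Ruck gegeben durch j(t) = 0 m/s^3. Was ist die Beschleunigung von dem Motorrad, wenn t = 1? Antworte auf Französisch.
Nous devons intégrer notre équation du jerk j(t) = 60·t^2 + 72·t - 18 1 fois. En prenant ∫j(t)dt et en appliquant a(0) = -10, nous trouvons a(t) = 20·t^3 + 36·t^2 - 18·t - 10. Nous avons l'accélération a(t) = 20·t^3 + 36·t^2 - 18·t - 10. En substituant t = 1: a(1) = 28.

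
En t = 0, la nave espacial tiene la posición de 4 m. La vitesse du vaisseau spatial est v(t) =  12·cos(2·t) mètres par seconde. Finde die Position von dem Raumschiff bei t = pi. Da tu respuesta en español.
Debemos encontrar la integral de nuestra ecuación de la velocidad v(t) = 12·cos(2·t) 1 vez. La integral de la velocidad, con x(0) = 4, da la posición: x(t) = 6·sin(2·t) + 4. De la ecuación de la posición x(t) = 6·sin(2·t) + 4, sustituimos t = pi para obtener x = 4.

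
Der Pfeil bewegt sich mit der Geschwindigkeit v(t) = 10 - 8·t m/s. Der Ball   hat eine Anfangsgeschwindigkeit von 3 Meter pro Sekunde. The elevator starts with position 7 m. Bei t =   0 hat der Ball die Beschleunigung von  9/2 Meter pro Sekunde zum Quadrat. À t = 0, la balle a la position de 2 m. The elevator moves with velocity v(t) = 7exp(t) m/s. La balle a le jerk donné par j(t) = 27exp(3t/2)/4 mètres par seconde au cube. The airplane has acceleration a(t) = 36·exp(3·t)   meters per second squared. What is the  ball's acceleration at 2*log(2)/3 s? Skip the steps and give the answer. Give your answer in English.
The answer is 9.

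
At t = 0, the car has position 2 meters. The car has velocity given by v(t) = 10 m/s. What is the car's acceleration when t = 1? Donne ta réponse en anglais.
We must differentiate our velocity equation v(t) = 10 1 time. Taking d/dt of v(t), we find a(t) = 0. From the given acceleration equation a(t) = 0, we substitute t = 1 to get a = 0.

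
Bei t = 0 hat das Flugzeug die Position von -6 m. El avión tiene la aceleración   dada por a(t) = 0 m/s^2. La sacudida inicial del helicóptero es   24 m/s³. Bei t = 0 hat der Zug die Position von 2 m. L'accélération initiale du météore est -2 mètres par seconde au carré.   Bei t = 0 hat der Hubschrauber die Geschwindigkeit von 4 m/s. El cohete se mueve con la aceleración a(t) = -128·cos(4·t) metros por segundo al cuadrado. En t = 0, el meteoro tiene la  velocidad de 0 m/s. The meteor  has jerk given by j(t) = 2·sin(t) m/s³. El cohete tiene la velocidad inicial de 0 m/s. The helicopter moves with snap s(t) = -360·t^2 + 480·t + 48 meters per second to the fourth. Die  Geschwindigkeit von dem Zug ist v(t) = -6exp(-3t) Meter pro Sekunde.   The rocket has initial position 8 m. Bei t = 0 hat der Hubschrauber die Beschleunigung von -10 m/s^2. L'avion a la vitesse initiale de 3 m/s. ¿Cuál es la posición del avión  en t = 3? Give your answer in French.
En partant de l'accélération a(t) = 0, nous prenons 2 primitives. En intégrant l'accélération et en utilisant la condition initiale v(0) = 3, nous obtenons v(t) = 3. L'intégrale de la vitesse est la position. En utilisant x(0) = -6, nous obtenons x(t) = 3·t - 6. De l'équation de la position x(t) = 3·t - 6, nous substituons t = 3 pour obtenir x = 3.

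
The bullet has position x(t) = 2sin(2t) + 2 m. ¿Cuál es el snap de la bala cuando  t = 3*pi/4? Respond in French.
Pour résoudre ceci, nous devons prendre 4 dérivées de notre équation de la position x(t) = 2·sin(2·t) + 2. En prenant d/dt de x(t), nous trouvons v(t) = 4·cos(2·t). La dérivée de la vitesse donne l'accélération: a(t) = -8·sin(2·t). En dérivant l'accélération, nous obtenons le jerk: j(t) = -16·cos(2·t). En prenant d/dt de j(t), nous trouvons s(t) = 32·sin(2·t). En utilisant s(t) = 32·sin(2·t) et en substituant t = 3*pi/4, nous trouvons s = -32.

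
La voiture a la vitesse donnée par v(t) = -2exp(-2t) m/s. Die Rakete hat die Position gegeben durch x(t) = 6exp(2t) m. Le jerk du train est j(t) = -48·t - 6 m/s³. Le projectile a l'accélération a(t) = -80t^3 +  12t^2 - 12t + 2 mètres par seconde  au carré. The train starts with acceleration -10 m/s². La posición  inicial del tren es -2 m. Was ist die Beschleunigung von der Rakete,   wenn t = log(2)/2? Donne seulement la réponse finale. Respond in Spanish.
En t = log(2)/2, a = 48.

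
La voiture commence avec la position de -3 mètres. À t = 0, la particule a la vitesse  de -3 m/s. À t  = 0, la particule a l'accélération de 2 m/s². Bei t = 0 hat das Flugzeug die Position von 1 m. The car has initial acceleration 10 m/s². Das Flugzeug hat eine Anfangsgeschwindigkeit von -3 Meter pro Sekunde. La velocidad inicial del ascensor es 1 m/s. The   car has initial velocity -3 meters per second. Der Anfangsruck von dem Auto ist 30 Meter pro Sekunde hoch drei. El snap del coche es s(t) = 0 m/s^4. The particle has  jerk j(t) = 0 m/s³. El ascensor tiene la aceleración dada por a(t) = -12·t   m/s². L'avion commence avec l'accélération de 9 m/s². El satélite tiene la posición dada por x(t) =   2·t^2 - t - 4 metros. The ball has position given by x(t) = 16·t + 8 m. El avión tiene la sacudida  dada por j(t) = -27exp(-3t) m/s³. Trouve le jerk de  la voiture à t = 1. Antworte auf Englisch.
We must find the antiderivative of our snap equation s(t) = 0 1 time. The integral of snap is jerk. Using j(0) = 30, we get j(t) = 30. Using j(t) = 30 and substituting t = 1, we find j = 30.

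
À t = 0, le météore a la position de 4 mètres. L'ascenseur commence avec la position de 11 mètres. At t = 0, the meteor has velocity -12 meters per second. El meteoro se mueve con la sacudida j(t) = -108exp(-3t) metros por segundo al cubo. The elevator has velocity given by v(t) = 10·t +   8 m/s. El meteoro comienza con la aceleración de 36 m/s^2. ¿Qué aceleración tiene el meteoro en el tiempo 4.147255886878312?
Partiendo de la sacudida j(t) = -108·exp(-3·t), tomamos 1 integral. La integral de la sacudida es la aceleración. Usando a(0) = 36, obtenemos a(t) = 36·exp(-3·t). De la ecuación de la aceleración a(t) = 36·exp(-3·t), sustituimos t = 4.147255886878312 para obtener a = 0.000142203884731861.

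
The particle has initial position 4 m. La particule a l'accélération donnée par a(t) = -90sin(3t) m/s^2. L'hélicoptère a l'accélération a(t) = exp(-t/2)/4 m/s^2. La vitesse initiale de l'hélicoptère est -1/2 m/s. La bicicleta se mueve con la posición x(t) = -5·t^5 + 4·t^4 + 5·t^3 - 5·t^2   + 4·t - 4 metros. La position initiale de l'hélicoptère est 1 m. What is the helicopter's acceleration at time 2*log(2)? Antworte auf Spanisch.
Usando a(t) = exp(-t/2)/4 y sustituyendo t = 2*log(2), encontramos a = 1/8.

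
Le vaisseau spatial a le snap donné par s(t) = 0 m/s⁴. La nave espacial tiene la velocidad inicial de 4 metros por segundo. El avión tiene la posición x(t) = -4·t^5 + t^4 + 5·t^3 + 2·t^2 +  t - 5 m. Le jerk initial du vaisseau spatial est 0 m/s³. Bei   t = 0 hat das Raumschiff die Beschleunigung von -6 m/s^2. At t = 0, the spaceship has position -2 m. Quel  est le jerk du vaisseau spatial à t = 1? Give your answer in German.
Ausgehend von dem Snap s(t) = 0, nehmen wir 1 Integral. Die Stammfunktion von dem Snap ist der Ruck. Mit j(0) = 0 erhalten wir j(t) = 0. Aus der Gleichung für den Ruck j(t) = 0, setzen wir t = 1 ein und erhalten j = 0.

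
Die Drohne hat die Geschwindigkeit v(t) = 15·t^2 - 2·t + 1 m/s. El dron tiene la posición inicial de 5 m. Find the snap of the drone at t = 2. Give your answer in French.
Nous devons dériver notre équation de la vitesse v(t) = 15·t^2 - 2·t + 1 3 fois. La dérivée de la vitesse donne l'accélération: a(t) = 30·t - 2. La dérivée de l'accélération donne le jerk: j(t) = 30. La dérivée du jerk donne le snap: s(t) = 0. De l'équation du snap s(t) = 0, nous substituons t = 2 pour obtenir s = 0.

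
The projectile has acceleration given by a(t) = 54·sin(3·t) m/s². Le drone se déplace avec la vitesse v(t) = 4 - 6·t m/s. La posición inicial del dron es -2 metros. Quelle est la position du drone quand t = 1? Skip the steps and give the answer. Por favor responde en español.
En t = 1, x = -1.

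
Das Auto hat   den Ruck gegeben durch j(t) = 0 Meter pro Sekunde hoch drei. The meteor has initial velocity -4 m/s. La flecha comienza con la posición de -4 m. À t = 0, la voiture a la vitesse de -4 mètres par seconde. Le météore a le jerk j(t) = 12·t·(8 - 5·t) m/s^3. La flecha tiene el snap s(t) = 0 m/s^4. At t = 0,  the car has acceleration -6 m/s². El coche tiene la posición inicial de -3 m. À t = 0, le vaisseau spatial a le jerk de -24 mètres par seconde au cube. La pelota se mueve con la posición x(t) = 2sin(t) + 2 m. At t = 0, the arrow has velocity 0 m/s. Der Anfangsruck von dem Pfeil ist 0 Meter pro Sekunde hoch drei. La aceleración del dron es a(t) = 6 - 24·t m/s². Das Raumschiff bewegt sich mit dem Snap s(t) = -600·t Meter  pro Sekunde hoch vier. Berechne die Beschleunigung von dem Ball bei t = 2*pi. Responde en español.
Para resolver esto, necesitamos tomar 2 derivadas de nuestra ecuación de la posición x(t) = 2·sin(t) + 2. Tomando d/dt de x(t), encontramos v(t) = 2·cos(t). Derivando la velocidad, obtenemos la aceleración: a(t) = -2·sin(t). Usando a(t) = -2·sin(t) y sustituyendo t = 2*pi, encontramos a = 0.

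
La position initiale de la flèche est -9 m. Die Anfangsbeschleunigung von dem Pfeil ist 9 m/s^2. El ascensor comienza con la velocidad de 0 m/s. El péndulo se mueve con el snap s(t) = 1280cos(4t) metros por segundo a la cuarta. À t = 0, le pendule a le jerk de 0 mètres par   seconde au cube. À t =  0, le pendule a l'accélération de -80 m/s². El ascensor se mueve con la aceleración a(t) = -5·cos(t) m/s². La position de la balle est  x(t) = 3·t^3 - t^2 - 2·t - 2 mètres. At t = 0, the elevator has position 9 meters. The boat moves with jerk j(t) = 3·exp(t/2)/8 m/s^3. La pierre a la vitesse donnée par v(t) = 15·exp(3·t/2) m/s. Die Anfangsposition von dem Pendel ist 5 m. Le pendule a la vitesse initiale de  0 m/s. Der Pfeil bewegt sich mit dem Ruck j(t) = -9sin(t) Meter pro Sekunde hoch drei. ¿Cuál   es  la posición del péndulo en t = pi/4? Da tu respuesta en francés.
Pour résoudre ceci, nous devons prendre 4 intégrales de notre équation du snap s(t) = 1280·cos(4·t). La primitive du snap, avec j(0) = 0, donne le jerk: j(t) = 320·sin(4·t). En intégrant le jerk et en utilisant la condition initiale a(0) = -80, nous obtenons a(t) = -80·cos(4·t). En intégrant l'accélération et en utilisant la condition initiale v(0) = 0, nous obtenons v(t) = -20·sin(4·t). L'intégrale de la vitesse, avec x(0) = 5, donne la position: x(t) = 5·cos(4·t). En utilisant x(t) = 5·cos(4·t) et en substituant t = pi/4, nous trouvons x = -5.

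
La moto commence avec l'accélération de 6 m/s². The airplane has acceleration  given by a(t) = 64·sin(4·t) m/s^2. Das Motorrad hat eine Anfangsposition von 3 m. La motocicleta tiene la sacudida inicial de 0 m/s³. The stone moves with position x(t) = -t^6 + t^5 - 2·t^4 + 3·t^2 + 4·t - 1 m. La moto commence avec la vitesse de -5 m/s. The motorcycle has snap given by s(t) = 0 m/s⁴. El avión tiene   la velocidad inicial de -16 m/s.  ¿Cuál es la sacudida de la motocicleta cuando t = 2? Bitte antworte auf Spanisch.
Partiendo del snap s(t) = 0, tomamos 1 antiderivada. La integral del snap es la sacudida. Usando j(0) = 0, obtenemos j(t) = 0. Tenemos la sacudida j(t) = 0. Sustituyendo t = 2: j(2) = 0.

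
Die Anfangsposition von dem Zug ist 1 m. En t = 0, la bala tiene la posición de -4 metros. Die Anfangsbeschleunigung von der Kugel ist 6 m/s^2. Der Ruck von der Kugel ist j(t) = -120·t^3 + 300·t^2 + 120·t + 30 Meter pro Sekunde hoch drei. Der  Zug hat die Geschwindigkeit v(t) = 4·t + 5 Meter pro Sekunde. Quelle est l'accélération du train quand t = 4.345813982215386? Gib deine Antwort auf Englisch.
We must differentiate our velocity equation v(t) = 4·t + 5 1 time. Taking d/dt of v(t), we find a(t) = 4. From the given acceleration equation a(t) = 4, we substitute t = 4.345813982215386 to get a = 4.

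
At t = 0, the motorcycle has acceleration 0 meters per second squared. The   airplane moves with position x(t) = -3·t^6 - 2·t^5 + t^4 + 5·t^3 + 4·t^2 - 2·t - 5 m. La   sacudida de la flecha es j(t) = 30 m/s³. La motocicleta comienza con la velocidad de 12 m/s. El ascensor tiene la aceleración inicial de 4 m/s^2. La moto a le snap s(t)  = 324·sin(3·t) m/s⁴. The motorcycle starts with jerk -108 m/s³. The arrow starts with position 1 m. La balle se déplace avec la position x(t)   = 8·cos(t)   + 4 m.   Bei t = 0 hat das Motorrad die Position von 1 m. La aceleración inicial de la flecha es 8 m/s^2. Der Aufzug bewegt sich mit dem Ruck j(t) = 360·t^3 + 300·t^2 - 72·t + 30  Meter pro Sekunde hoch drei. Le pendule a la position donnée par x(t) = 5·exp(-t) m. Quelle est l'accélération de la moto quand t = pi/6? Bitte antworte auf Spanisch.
Debemos encontrar la integral de nuestra ecuación del snap s(t) = 324·sin(3·t) 2 veces. Tomando ∫s(t)dt y aplicando j(0) = -108, encontramos j(t) = -108·cos(3·t). Integrando la sacudida y usando la condición inicial a(0) = 0, obtenemos a(t) = -36·sin(3·t). Tenemos la aceleración a(t) = -36·sin(3·t). Sustituyendo t = pi/6: a(pi/6) = -36.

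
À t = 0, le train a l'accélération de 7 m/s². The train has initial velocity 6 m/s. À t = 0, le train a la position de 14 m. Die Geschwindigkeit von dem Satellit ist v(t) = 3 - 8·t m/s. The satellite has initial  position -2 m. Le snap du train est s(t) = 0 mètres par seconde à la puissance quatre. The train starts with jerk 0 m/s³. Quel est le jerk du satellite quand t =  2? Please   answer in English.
To solve this, we need to take 2 derivatives of our velocity equation v(t) = 3 - 8·t. The derivative of velocity gives acceleration: a(t) = -8. Taking d/dt of a(t), we find j(t) = 0. Using j(t) = 0 and substituting t = 2, we find j = 0.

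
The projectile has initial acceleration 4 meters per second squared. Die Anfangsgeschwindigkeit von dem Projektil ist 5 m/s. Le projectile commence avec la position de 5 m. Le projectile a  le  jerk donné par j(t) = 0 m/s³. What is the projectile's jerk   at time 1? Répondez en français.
Nous avons le jerk j(t) = 0. En substituant t = 1: j(1) = 0.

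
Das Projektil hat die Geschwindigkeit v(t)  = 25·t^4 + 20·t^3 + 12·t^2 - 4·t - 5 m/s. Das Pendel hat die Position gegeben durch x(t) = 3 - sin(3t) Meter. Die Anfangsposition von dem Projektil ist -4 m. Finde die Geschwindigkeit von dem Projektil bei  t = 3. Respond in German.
Wir haben die Geschwindigkeit v(t) = 25·t^4 + 20·t^3 + 12·t^2 - 4·t - 5. Durch Einsetzen von t = 3: v(3) = 2656.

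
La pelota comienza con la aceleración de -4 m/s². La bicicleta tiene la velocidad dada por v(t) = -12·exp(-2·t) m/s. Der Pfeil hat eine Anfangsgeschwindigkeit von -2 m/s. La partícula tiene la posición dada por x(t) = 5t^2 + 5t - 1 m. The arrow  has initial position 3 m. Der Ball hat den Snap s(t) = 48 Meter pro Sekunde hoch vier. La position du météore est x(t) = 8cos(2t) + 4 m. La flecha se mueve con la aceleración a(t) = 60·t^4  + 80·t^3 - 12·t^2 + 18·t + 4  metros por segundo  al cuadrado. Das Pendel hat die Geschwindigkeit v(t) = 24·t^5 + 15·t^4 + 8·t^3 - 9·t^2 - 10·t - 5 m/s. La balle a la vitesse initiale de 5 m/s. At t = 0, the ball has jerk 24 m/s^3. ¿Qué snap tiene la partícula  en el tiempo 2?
Para resolver esto, necesitamos tomar 4 derivadas de nuestra ecuación de la posición x(t) = 5·t^2 + 5·t - 1. La derivada de la posición da la velocidad: v(t) = 10·t + 5. La derivada de la velocidad da la aceleración: a(t) = 10. Derivando la aceleración, obtenemos la sacudida: j(t) = 0. Tomando d/dt de j(t), encontramos s(t) = 0. Tenemos el snap s(t) = 0. Sustituyendo t = 2: s(2) = 0.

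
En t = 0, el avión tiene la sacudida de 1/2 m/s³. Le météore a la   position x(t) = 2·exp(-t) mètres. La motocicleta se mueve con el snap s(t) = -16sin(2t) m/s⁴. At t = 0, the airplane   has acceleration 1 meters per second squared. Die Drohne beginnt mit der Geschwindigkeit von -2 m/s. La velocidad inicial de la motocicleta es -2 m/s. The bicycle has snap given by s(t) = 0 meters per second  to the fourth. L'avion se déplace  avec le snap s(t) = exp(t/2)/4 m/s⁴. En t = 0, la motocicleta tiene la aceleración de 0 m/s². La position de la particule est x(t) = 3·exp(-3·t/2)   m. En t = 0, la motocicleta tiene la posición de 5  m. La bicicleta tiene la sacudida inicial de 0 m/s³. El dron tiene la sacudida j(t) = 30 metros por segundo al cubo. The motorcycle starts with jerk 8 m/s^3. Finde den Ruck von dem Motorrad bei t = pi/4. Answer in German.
Wir müssen unsere Gleichung für den Snap s(t) = -16·sin(2·t) 1-mal integrieren. Durch Integration von dem Snap und Verwendung der Anfangsbedingung j(0) = 8, erhalten wir j(t) = 8·cos(2·t). Mit j(t) = 8·cos(2·t) und Einsetzen von t = pi/4, finden wir j = 0.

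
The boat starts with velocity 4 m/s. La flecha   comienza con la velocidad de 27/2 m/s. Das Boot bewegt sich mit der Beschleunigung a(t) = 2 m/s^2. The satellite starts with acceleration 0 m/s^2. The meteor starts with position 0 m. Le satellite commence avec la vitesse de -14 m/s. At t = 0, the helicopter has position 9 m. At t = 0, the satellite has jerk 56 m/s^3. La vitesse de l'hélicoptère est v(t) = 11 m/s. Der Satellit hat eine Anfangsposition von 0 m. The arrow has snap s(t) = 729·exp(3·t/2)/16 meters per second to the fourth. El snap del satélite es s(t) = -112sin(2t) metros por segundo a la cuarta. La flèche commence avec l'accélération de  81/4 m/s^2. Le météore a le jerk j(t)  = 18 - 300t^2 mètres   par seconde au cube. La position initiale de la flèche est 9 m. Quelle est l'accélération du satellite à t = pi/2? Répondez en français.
Nous devons trouver l'intégrale de notre équation du snap s(t) = -112·sin(2·t) 2 fois. En intégrant le snap et en utilisant la condition initiale j(0) = 56, nous obtenons j(t) = 56·cos(2·t). En prenant ∫j(t)dt et en appliquant a(0) = 0, nous trouvons a(t) = 28·sin(2·t). Nous avons l'accélération a(t) = 28·sin(2·t). En substituant t = pi/2: a(pi/2) = 0.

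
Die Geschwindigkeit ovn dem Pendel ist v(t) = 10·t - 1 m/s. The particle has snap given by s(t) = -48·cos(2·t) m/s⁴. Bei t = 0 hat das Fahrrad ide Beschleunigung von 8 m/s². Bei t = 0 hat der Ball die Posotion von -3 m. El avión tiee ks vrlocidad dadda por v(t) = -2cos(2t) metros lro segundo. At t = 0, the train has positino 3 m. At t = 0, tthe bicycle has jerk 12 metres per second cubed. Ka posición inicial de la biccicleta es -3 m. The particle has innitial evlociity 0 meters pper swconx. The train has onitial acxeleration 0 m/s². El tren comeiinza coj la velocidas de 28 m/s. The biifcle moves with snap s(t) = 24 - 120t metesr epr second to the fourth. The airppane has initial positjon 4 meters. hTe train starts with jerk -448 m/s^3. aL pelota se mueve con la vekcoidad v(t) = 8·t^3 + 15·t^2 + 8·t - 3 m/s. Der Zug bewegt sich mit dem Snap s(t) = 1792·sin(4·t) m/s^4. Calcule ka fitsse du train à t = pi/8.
Nous devons intégrer notre équation du snap s(t) = 1792·sin(4·t) 3 fois. En intégrant le snap et en utilisant la condition initiale j(0) = -448, nous obtenons j(t) = -448·cos(4·t). En prenant ∫j(t)dt et en appliquant a(0) = 0, nous trouvons a(t) = -112·sin(4·t). La primitive de l'accélération est la vitesse. En utilisant v(0) = 28, nous obtenons v(t) = 28·cos(4·t). Nous avons la vitesse v(t) = 28·cos(4·t). En substituant t = pi/8: v(pi/8) = 0.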